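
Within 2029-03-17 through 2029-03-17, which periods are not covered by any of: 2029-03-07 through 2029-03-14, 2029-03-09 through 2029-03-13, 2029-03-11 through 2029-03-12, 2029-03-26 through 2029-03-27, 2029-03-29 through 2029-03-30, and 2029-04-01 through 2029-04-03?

The merged coverage is 2029-03-07 through 2029-03-14, 2029-03-26 through 2029-03-27, 2029-03-29 through 2029-03-30, 2029-04-01 through 2029-04-03.
Complement within 2029-03-17 through 2029-03-17: 2029-03-17 through 2029-03-17.

2029-03-17 through 2029-03-17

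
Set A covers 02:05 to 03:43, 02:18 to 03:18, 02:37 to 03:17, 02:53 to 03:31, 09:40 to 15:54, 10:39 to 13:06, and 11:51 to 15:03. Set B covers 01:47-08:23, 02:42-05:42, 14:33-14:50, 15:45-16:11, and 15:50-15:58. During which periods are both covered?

02:05-03:43, 14:33-14:50, 15:45-15:54

A, merged: 02:05-03:43, 09:40-15:54.
B, merged: 01:47-08:23, 14:33-14:50, 15:45-16:11.
02:05-03:43 overlaps B on 02:05-03:43.
09:40-15:54 overlaps B on 14:33-14:50, 15:45-15:54.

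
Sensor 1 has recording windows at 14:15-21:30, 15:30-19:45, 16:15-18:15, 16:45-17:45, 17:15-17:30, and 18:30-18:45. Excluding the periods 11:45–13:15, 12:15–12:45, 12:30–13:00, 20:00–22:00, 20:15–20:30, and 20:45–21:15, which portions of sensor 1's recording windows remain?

14:15-20:00

A, merged: 14:15-21:30.
B, merged: 11:45-13:15, 20:00-22:00.
14:15-21:30 \ B = 14:15-20:00.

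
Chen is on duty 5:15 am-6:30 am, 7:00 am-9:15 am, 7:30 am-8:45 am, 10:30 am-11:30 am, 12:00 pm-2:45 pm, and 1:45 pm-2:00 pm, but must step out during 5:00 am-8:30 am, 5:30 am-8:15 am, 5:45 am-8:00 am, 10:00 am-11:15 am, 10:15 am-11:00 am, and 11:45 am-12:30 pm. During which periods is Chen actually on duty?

8:30 am-9:15 am, 11:15 am-11:30 am, 12:30 pm-2:45 pm

Merge the first list: 5:15 am-6:30 am, 7:00 am-9:15 am, 10:30 am-11:30 am, 12:00 pm-2:45 pm.
Merge the second list: 5:00 am-8:30 am, 10:00 am-11:15 am, 11:45 am-12:30 pm.
5:15 am-6:30 am lies entirely inside B → drops out.
7:00 am-9:15 am with B removed leaves 8:30 am-9:15 am.
10:30 am-11:30 am with B removed leaves 11:15 am-11:30 am.
12:00 pm-2:45 pm with B removed leaves 12:30 pm-2:45 pm.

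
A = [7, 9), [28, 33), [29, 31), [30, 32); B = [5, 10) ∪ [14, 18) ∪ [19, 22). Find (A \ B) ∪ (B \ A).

[5, 7) ∪ [9, 10) ∪ [14, 18) ∪ [19, 22) ∪ [28, 33)

A, merged: [7, 9), [28, 33).
A but not B: [28, 33).
B but not A: [5, 7), [9, 10), [14, 18), [19, 22).
Combining gives A △ B.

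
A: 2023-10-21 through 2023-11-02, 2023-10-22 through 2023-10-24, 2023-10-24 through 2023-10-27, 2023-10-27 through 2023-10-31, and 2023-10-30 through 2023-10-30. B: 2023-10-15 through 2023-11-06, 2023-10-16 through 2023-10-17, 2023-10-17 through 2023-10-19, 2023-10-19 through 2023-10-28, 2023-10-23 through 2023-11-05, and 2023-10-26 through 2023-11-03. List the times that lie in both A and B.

First set merges to 2023-10-21 through 2023-11-02.
Second set merges to 2023-10-15 through 2023-11-06.
2023-10-21 through 2023-11-02 meets the second set on 2023-10-21 through 2023-11-02.

2023-10-21 through 2023-11-02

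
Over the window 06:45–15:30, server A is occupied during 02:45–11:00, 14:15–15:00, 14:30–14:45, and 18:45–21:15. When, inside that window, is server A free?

11:00–14:15, 15:00–15:30

The merged coverage is 02:45–11:00, 14:15–15:00, 18:45–21:15.
Complement within 06:45–15:30: 11:00–14:15, 15:00–15:30.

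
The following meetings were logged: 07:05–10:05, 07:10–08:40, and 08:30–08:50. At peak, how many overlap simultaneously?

3

Sweep endpoints in order; track running count of active intervals.
Peak of 3 reached at 08:30.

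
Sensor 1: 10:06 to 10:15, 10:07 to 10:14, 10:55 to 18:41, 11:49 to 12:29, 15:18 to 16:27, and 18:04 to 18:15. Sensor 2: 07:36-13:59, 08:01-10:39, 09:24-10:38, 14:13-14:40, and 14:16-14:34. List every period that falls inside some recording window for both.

10:06–10:15, 10:55–13:59, 14:13–14:40

A, merged: 10:06–10:15, 10:55–18:41.
B, merged: 07:36–13:59, 14:13–14:40.
10:06–10:15 ∩ B → 10:06–10:15.
10:55–18:41 ∩ B → 10:55–13:59, 14:13–14:40.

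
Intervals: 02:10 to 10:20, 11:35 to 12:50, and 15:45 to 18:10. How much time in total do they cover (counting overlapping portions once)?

11 h 50 min

Merged: 02:10–10:20, 11:35–12:50, 15:45–18:10.
Lengths: 8 h 10 min + 1 h 15 min + 2 h 25 min = 11 h 50 min.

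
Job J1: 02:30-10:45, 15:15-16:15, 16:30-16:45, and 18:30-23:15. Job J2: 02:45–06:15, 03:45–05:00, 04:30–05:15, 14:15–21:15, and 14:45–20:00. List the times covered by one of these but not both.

02:30–02:45, 06:15–10:45, 14:15–15:15, 16:15–16:30, 16:45–18:30, 21:15–23:15

Second set merges to 02:45–06:15, 14:15–21:15.
Only in the first: 02:30–02:45, 06:15–10:45, 21:15–23:15.
Only in the second: 14:15–15:15, 16:15–16:30, 16:45–18:30.
Together these are the periods covered by exactly one.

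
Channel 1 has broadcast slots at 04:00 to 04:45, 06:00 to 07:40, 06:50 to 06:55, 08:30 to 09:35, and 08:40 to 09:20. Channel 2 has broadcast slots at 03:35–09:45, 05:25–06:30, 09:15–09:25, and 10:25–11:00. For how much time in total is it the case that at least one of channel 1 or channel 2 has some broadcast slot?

A, merged: 04:00–04:45, 06:00–07:40, 08:30–09:35.
B, merged: 03:35–09:45, 10:25–11:00.
A ∪ B = 03:35–09:45, 10:25–11:00.
Total: 6 h 10 min + 35 min = 6 h 45 min.

6 h 45 min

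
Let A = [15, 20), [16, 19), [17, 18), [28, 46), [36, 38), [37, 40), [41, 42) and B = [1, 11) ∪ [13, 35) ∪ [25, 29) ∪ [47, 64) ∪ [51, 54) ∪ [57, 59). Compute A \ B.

A, merged: [15, 20), [28, 46).
B, merged: [1, 11), [13, 35), [47, 64).
[15, 20) lies entirely inside B → drops out.
[28, 46) with B removed leaves [35, 46).

[35, 46)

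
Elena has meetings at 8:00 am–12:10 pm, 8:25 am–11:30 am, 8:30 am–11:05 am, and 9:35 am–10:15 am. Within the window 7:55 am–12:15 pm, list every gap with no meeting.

7:55 am–8:00 am, 12:10 pm–12:15 pm

After merging, the occupied span is 8:00 am–12:10 pm.
Complement within 7:55 am–12:15 pm: 7:55 am–8:00 am, 12:10 pm–12:15 pm.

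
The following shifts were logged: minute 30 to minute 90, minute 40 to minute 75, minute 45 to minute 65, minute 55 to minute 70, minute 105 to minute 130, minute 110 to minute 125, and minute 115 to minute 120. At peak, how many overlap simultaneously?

At minute 55, 4 of the intervals are simultaneously active.
No point has more.

4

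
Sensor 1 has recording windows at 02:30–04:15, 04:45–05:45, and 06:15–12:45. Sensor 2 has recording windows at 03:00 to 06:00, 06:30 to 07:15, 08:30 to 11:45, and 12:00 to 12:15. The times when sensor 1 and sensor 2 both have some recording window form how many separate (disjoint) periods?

A ∩ B = 03:00–04:15, 04:45–05:45, 06:30–07:15, 08:30–11:45, 12:00–12:15.
That is 5 disjoint pieces.

5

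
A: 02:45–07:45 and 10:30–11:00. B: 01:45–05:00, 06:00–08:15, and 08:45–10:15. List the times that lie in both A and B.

02:45–05:00, 06:00–07:45

02:45–07:45 overlaps B on 02:45–05:00, 06:00–07:45.
10:30–11:00 falls entirely outside B.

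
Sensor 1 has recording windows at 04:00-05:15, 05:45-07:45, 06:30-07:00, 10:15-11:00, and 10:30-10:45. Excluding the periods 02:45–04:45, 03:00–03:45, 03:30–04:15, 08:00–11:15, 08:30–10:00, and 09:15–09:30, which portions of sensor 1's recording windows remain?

Merge the first list: 04:00–05:15, 05:45–07:45, 10:15–11:00.
Merge the second list: 02:45–04:45, 08:00–11:15.
04:00–05:15 minus B → 04:45–05:15.
05:45–07:45: no B overlap → unchanged.
10:15–11:00: fully covered by B → removed.

04:45–05:15, 05:45–07:45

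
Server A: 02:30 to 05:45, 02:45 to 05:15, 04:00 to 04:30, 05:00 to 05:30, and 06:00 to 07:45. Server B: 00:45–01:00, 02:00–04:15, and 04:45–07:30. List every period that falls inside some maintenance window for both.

First set merges to 02:30-05:45, 06:00-07:45.
02:30-05:45 meets the second set on 02:30-04:15, 04:45-05:45.
06:00-07:45 meets the second set on 06:00-07:30.

02:30-04:15, 04:45-05:45, 06:00-07:30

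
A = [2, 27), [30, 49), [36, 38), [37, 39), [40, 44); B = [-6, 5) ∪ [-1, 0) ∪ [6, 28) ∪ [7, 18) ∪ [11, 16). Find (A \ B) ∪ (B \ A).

[-6, 2) ∪ [5, 6) ∪ [27, 28) ∪ [30, 49)

Merge the first list: [2, 27), [30, 49).
Merge the second list: [-6, 5), [6, 28).
Only in the first: [5, 6), [30, 49).
Only in the second: [-6, 2), [27, 28).
Together these are the periods covered by exactly one.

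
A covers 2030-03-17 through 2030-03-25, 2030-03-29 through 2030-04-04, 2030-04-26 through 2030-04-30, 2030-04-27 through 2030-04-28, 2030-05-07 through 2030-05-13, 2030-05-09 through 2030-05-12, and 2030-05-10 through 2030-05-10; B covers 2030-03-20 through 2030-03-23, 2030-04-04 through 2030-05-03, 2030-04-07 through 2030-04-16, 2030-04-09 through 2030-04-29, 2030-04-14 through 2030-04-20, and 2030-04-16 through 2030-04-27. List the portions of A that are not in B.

2030-03-17 through 2030-03-19, 2030-03-24 through 2030-03-25, 2030-03-29 through 2030-04-03, 2030-05-07 through 2030-05-13

A, merged: 2030-03-17 through 2030-03-25, 2030-03-29 through 2030-04-04, 2030-04-26 through 2030-04-30, 2030-05-07 through 2030-05-13.
B, merged: 2030-03-20 through 2030-03-23, 2030-04-04 through 2030-05-03.
2030-03-17 through 2030-03-25 minus B → 2030-03-17 through 2030-03-19, 2030-03-24 through 2030-03-25.
2030-03-29 through 2030-04-04 minus B → 2030-03-29 through 2030-04-03.
2030-04-26 through 2030-04-30: fully covered by B → removed.
2030-05-07 through 2030-05-13: no B overlap → unchanged.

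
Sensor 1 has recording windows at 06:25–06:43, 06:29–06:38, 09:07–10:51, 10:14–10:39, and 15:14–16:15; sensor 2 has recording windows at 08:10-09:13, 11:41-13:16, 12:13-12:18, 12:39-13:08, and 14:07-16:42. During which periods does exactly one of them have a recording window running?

First set merges to 06:25–06:43, 09:07–10:51, 15:14–16:15.
Second set merges to 08:10–09:13, 11:41–13:16, 14:07–16:42.
A but not B: 06:25–06:43, 09:13–10:51.
B but not A: 08:10–09:07, 11:41–13:16, 14:07–15:14, 16:15–16:42.
Combining gives A △ B.

06:25–06:43, 08:10–09:07, 09:13–10:51, 11:41–13:16, 14:07–15:14, 16:15–16:42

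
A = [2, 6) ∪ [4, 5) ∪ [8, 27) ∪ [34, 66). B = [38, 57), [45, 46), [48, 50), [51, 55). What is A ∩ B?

First set merges to [2, 6), [8, 27), [34, 66).
Second set merges to [38, 57).
[2, 6) falls entirely outside B.
[8, 27) falls entirely outside B.
[34, 66) overlaps B on [38, 57).

[38, 57)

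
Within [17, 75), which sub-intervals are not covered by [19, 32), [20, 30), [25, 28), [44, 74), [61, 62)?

[17, 19) ∪ [32, 44) ∪ [74, 75)

Covered (merged): [19, 32), [44, 74).
Gaps within [17, 75): [17, 19), [32, 44), [74, 75).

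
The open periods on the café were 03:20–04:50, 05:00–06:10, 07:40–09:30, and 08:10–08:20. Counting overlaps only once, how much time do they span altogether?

Merged: 03:20–04:50, 05:00–06:10, 07:40–09:30.
Lengths: 1 h 30 min + 1 h 10 min + 1 h 50 min = 4 h 30 min.

4 h 30 min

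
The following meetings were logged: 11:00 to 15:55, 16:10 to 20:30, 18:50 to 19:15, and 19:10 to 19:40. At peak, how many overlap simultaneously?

Sweep endpoints in order; track running count of active intervals.
Peak of 3 reached at 19:10.

3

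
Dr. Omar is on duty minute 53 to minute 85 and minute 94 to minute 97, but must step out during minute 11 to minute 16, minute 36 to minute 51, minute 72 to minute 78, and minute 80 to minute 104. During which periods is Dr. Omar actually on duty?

minute 53 to minute 85 \ B = minute 53 to minute 72, minute 78 to minute 80.
minute 94 to minute 97: entirely removed.

minute 53 to minute 72, minute 78 to minute 80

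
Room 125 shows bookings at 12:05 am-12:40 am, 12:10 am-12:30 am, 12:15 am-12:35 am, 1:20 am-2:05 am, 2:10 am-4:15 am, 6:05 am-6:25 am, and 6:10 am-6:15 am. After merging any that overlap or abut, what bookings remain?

12:05 am-12:40 am, 1:20 am-2:05 am, 2:10 am-4:15 am, 6:05 am-6:25 am

12:10 am-12:30 am overlaps/touches 12:05 am-12:40 am → extend to 12:05 am-12:40 am.
12:15 am-12:35 am overlaps/touches 12:05 am-12:40 am → extend to 12:05 am-12:40 am.
1:20 am-2:05 am is disjoint → start new block.
2:10 am-4:15 am is disjoint → start new block.
6:05 am-6:25 am is disjoint → start new block.
6:10 am-6:15 am overlaps/touches 6:05 am-6:25 am → extend to 6:05 am-6:25 am.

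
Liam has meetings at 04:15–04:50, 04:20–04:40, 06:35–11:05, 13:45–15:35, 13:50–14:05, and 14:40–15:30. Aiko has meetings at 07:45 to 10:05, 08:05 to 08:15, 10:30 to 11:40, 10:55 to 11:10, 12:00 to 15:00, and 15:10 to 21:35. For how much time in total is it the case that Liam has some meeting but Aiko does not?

First set merges to 04:15–04:50, 06:35–11:05, 13:45–15:35.
Second set merges to 07:45–10:05, 10:30–11:40, 12:00–15:00, 15:10–21:35.
A \ B = 04:15–04:50, 06:35–07:45, 10:05–10:30, 15:00–15:10.
Total: 35 min + 1 h 10 min + 25 min + 10 min = 2 h 20 min.

2 h 20 min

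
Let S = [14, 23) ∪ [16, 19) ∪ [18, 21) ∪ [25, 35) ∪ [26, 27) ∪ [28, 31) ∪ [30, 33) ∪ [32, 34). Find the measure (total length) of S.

Merged: [14, 23), [25, 35).
Lengths: 9 + 10 = 19.

19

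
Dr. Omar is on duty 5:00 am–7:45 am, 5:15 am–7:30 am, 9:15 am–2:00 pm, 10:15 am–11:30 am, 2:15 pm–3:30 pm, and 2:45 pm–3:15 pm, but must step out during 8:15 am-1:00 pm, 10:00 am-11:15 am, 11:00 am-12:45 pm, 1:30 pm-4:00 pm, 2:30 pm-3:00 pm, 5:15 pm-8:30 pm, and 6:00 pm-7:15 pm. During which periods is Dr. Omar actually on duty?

A, merged: 5:00 am–7:45 am, 9:15 am–2:00 pm, 2:15 pm–3:30 pm.
B, merged: 8:15 am–1:00 pm, 1:30 pm–4:00 pm, 5:15 pm–8:30 pm.
5:00 am–7:45 am: nothing removed.
9:15 am–2:00 pm \ B = 1:00 pm–1:30 pm.
2:15 pm–3:30 pm: entirely removed.

5:00 am–7:45 am, 1:00 pm–1:30 pm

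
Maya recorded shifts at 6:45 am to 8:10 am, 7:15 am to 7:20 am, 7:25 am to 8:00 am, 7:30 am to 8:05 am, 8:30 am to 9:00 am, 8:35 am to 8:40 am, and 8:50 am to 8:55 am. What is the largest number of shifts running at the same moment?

Sweep endpoints in order; track running count of active intervals.
Peak of 3 reached at 7:30 am.

3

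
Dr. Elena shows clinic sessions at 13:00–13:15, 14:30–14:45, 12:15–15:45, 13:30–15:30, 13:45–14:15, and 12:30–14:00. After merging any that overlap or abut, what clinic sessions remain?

Sort by start: 12:15-15:45, 12:30-14:00, 13:00-13:15, 13:30-15:30, 13:45-14:15, 14:30-14:45.
12:30-14:00 overlaps/touches 12:15-15:45 → extend to 12:15-15:45.
13:00-13:15 overlaps/touches 12:15-15:45 → extend to 12:15-15:45.
13:30-15:30 overlaps/touches 12:15-15:45 → extend to 12:15-15:45.
13:45-14:15 overlaps/touches 12:15-15:45 → extend to 12:15-15:45.
14:30-14:45 overlaps/touches 12:15-15:45 → extend to 12:15-15:45.

12:15-15:45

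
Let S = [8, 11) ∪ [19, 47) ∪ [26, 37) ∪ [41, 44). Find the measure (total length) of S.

31

Merged: [8, 11), [19, 47).
Lengths: 3 + 28 = 31.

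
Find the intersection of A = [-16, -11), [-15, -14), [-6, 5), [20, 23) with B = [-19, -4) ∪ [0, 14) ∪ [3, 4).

First set merges to [-16, -11), [-6, 5), [20, 23).
Second set merges to [-19, -4), [0, 14).
[-16, -11) meets the second set on [-16, -11).
[-6, 5) meets the second set on [-6, -4), [0, 5).
[20, 23): no overlap with the second set.

[-16, -11) ∪ [-6, -4) ∪ [0, 5)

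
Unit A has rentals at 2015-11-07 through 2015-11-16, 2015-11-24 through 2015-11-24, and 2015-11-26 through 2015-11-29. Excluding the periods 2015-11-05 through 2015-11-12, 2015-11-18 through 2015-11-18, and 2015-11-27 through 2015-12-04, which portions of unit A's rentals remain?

2015-11-07 through 2015-11-16 \ B = 2015-11-13 through 2015-11-16.
2015-11-24 through 2015-11-24: nothing removed.
2015-11-26 through 2015-11-29 \ B = 2015-11-26 through 2015-11-26.

2015-11-13 through 2015-11-16, 2015-11-24 through 2015-11-24, 2015-11-26 through 2015-11-26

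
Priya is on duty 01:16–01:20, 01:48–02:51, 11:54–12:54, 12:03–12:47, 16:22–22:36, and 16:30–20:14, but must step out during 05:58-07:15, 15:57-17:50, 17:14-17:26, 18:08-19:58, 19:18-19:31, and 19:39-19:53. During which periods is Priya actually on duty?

First set merges to 01:16-01:20, 01:48-02:51, 11:54-12:54, 16:22-22:36.
Second set merges to 05:58-07:15, 15:57-17:50, 18:08-19:58.
01:16-01:20: nothing removed.
01:48-02:51: nothing removed.
11:54-12:54: nothing removed.
16:22-22:36 \ B = 17:50-18:08, 19:58-22:36.

01:16-01:20, 01:48-02:51, 11:54-12:54, 17:50-18:08, 19:58-22:36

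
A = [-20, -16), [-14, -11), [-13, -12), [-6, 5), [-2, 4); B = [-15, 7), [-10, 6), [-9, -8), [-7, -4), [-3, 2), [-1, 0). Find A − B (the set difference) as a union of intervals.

Merge the first list: [-20, -16), [-14, -11), [-6, 5).
Merge the second list: [-15, 7).
[-20, -16) is untouched.
[-14, -11) lies entirely inside B → drops out.
[-6, 5) lies entirely inside B → drops out.

[-20, -16)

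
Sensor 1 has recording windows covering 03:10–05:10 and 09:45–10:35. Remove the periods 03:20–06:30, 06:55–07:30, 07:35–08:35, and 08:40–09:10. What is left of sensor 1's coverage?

03:10-03:20, 09:45-10:35

03:10-05:10 with B removed leaves 03:10-03:20.
09:45-10:35 is untouched.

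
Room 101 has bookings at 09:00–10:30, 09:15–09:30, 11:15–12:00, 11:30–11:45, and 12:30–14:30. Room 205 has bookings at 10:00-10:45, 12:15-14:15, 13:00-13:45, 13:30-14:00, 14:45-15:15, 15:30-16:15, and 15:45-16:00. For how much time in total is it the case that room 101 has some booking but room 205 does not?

2 h

Merge the first list: 09:00-10:30, 11:15-12:00, 12:30-14:30.
Merge the second list: 10:00-10:45, 12:15-14:15, 14:45-15:15, 15:30-16:15.
A \ B = 09:00-10:00, 11:15-12:00, 14:15-14:30.
Total: 1 h + 45 min + 15 min = 2 h.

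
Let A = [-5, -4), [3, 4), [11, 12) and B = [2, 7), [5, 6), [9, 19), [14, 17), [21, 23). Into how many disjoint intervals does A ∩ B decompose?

Second set merges to [2, 7), [9, 19), [21, 23).
A ∩ B = [3, 4), [11, 12).
That is 2 disjoint pieces.

2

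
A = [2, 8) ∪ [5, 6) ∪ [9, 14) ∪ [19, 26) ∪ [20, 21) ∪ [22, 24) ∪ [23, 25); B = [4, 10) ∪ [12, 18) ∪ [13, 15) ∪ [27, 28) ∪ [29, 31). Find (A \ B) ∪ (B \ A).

[2, 4) ∪ [8, 9) ∪ [10, 12) ∪ [14, 18) ∪ [19, 26) ∪ [27, 28) ∪ [29, 31)

Merge the first list: [2, 8), [9, 14), [19, 26).
Merge the second list: [4, 10), [12, 18), [27, 28), [29, 31).
A but not B: [2, 4), [10, 12), [19, 26).
B but not A: [8, 9), [14, 18), [27, 28), [29, 31).
Combining gives A △ B.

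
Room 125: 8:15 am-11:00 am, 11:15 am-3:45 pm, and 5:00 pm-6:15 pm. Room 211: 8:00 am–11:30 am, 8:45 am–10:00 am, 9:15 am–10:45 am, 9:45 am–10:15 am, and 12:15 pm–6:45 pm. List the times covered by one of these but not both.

8:00 am–8:15 am, 11:00 am–11:15 am, 11:30 am–12:15 pm, 3:45 pm–5:00 pm, 6:15 pm–6:45 pm

B, merged: 8:00 am–11:30 am, 12:15 pm–6:45 pm.
A \ B = 11:30 am–12:15 pm.
B \ A = 8:00 am–8:15 am, 11:00 am–11:15 am, 3:45 pm–5:00 pm, 6:15 pm–6:45 pm.
Union of the two gives the symmetric difference.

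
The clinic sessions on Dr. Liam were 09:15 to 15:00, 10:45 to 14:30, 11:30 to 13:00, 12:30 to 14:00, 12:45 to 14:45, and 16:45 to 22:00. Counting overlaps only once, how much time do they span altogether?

11 h

Merged: 09:15-15:00, 16:45-22:00.
Lengths: 5 h 45 min + 5 h 15 min = 11 h.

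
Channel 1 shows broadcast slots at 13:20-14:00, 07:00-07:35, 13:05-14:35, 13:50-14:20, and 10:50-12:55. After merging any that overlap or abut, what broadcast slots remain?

07:00–07:35, 10:50–12:55, 13:05–14:35

Sort by start: 07:00–07:35, 10:50–12:55, 13:05–14:35, 13:20–14:00, 13:50–14:20.
10:50–12:55 is disjoint → start new block.
13:05–14:35 is disjoint → start new block.
13:20–14:00 overlaps/touches 13:05–14:35 → extend to 13:05–14:35.
13:50–14:20 overlaps/touches 13:05–14:35 → extend to 13:05–14:35.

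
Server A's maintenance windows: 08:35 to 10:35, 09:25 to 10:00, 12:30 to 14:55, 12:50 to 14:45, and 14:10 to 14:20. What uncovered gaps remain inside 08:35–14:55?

10:35–12:30

Covered (merged): 08:35–10:35, 12:30–14:55.
Uncovered inside 08:35–14:55: 10:35–12:30.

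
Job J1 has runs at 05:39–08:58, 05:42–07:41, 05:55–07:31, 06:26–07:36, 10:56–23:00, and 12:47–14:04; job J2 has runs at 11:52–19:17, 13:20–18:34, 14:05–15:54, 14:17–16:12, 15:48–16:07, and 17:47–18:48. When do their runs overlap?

First set merges to 05:39-08:58, 10:56-23:00.
Second set merges to 11:52-19:17.
05:39-08:58 meets no B interval.
10:56-23:00 ∩ B → 11:52-19:17.

11:52-19:17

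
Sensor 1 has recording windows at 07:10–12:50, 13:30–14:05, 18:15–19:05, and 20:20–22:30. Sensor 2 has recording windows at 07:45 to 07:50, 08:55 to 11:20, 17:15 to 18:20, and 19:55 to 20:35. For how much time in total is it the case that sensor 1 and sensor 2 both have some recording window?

2 h 50 min

A ∩ B = 07:45–07:50, 08:55–11:20, 18:15–18:20, 20:20–20:35.
Total: 5 min + 2 h 25 min + 5 min + 15 min = 2 h 50 min.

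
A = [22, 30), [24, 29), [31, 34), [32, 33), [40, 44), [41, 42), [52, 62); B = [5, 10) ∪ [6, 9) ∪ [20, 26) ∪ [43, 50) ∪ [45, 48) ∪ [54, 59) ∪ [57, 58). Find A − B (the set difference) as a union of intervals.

First set merges to [22, 30), [31, 34), [40, 44), [52, 62).
Second set merges to [5, 10), [20, 26), [43, 50), [54, 59).
[22, 30) \ B = [26, 30).
[31, 34): nothing removed.
[40, 44) \ B = [40, 43).
[52, 62) \ B = [52, 54), [59, 62).

[26, 30) ∪ [31, 34) ∪ [40, 43) ∪ [52, 54) ∪ [59, 62)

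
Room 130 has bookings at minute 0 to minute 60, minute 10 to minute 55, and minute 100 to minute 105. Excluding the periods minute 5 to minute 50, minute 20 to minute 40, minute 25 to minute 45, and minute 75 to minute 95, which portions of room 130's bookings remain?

minute 0 to minute 5, minute 50 to minute 60, minute 100 to minute 105

First set merges to minute 0 to minute 60, minute 100 to minute 105.
Second set merges to minute 5 to minute 50, minute 75 to minute 95.
minute 0 to minute 60 \ B = minute 0 to minute 5, minute 50 to minute 60.
minute 100 to minute 105: nothing removed.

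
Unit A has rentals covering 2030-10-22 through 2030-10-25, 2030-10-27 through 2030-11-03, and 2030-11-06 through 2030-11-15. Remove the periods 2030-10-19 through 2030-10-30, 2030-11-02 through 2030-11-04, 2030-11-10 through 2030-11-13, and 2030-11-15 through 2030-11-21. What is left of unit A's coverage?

2030-10-22 through 2030-10-25: entirely removed.
2030-10-27 through 2030-11-03 \ B = 2030-10-31 through 2030-11-01.
2030-11-06 through 2030-11-15 \ B = 2030-11-06 through 2030-11-09, 2030-11-14 through 2030-11-14.

2030-10-31 through 2030-11-01, 2030-11-06 through 2030-11-09, 2030-11-14 through 2030-11-14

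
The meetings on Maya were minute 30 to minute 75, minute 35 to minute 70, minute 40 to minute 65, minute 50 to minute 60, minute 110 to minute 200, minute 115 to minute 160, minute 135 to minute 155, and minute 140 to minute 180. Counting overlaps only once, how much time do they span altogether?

Merged: minute 30 to minute 75, minute 110 to minute 200.
Lengths: 45 minutes + 90 minutes = 135 minutes.

135 minutes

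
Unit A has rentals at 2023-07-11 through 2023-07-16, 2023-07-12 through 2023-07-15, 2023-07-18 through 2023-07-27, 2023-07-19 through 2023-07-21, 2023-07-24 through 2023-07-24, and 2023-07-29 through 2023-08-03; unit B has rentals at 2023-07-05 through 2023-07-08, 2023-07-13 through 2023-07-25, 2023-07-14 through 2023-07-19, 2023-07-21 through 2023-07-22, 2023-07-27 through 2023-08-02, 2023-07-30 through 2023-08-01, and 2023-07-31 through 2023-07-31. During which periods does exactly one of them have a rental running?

Merge the first list: 2023-07-11 through 2023-07-16, 2023-07-18 through 2023-07-27, 2023-07-29 through 2023-08-03.
Merge the second list: 2023-07-05 through 2023-07-08, 2023-07-13 through 2023-07-25, 2023-07-27 through 2023-08-02.
A \ B = 2023-07-11 through 2023-07-12, 2023-07-26 through 2023-07-26, 2023-08-03 through 2023-08-03.
B \ A = 2023-07-05 through 2023-07-08, 2023-07-17 through 2023-07-17, 2023-07-28 through 2023-07-28.
Union of the two gives the symmetric difference.

2023-07-05 through 2023-07-08, 2023-07-11 through 2023-07-12, 2023-07-17 through 2023-07-17, 2023-07-26 through 2023-07-26, 2023-07-28 through 2023-07-28, 2023-08-03 through 2023-08-03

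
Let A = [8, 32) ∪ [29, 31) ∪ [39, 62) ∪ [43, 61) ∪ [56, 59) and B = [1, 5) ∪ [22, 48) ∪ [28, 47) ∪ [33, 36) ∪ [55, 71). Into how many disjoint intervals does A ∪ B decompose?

A, merged: [8, 32), [39, 62).
B, merged: [1, 5), [22, 48), [55, 71).
A ∪ B = [1, 5), [8, 71).
That is 2 disjoint pieces.

2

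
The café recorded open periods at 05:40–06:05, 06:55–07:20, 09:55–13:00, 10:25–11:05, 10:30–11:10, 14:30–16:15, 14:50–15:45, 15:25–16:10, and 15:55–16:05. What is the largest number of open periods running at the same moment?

At 10:30, 3 of the intervals are simultaneously active.
No point has more.

3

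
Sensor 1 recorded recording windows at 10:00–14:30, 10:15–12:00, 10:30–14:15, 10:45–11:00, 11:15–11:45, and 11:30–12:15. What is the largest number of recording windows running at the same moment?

At 11:30, 5 of the intervals are simultaneously active.
No point has more.

5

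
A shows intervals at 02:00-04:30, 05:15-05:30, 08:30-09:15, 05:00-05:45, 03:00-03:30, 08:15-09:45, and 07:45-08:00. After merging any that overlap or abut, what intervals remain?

02:00–04:30, 05:00–05:45, 07:45–08:00, 08:15–09:45

Sort by start: 02:00–04:30, 03:00–03:30, 05:00–05:45, 05:15–05:30, 07:45–08:00, 08:15–09:45, 08:30–09:15.
03:00–03:30 overlaps/touches 02:00–04:30 → extend to 02:00–04:30.
05:00–05:45 is disjoint → start new block.
05:15–05:30 overlaps/touches 05:00–05:45 → extend to 05:00–05:45.
07:45–08:00 is disjoint → start new block.
08:15–09:45 is disjoint → start new block.
08:30–09:15 overlaps/touches 08:15–09:45 → extend to 08:15–09:45.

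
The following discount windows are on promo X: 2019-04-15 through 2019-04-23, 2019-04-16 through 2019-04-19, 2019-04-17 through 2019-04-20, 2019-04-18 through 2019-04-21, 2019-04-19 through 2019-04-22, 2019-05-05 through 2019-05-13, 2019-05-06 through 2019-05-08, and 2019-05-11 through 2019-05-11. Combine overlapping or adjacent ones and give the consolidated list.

2019-04-16 through 2019-04-19 overlaps/touches 2019-04-15 through 2019-04-23 → extend to 2019-04-15 through 2019-04-23.
2019-04-17 through 2019-04-20 overlaps/touches 2019-04-15 through 2019-04-23 → extend to 2019-04-15 through 2019-04-23.
2019-04-18 through 2019-04-21 overlaps/touches 2019-04-15 through 2019-04-23 → extend to 2019-04-15 through 2019-04-23.
2019-04-19 through 2019-04-22 overlaps/touches 2019-04-15 through 2019-04-23 → extend to 2019-04-15 through 2019-04-23.
2019-05-05 through 2019-05-13 is disjoint → start new block.
2019-05-06 through 2019-05-08 overlaps/touches 2019-05-05 through 2019-05-13 → extend to 2019-05-05 through 2019-05-13.
2019-05-11 through 2019-05-11 overlaps/touches 2019-05-05 through 2019-05-13 → extend to 2019-05-05 through 2019-05-13.

2019-04-15 through 2019-04-23, 2019-05-05 through 2019-05-13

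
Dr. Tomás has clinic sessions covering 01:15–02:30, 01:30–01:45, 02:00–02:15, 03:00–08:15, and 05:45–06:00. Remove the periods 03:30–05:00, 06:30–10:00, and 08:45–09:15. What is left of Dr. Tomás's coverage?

01:15-02:30, 03:00-03:30, 05:00-06:30

A, merged: 01:15-02:30, 03:00-08:15.
B, merged: 03:30-05:00, 06:30-10:00.
01:15-02:30 is untouched.
03:00-08:15 with B removed leaves 03:00-03:30, 05:00-06:30.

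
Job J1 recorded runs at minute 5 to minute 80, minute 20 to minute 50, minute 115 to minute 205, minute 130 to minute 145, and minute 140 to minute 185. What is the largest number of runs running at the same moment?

Walk the sorted start/end points keeping a running depth.
The depth first hits 3 at minute 140.

3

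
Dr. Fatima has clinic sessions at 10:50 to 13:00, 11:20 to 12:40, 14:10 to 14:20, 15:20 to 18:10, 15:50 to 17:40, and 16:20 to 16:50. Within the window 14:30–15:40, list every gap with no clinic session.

14:30–15:20

Covered (merged): 10:50–13:00, 14:10–14:20, 15:20–18:10.
Gaps within 14:30–15:40: 14:30–15:20.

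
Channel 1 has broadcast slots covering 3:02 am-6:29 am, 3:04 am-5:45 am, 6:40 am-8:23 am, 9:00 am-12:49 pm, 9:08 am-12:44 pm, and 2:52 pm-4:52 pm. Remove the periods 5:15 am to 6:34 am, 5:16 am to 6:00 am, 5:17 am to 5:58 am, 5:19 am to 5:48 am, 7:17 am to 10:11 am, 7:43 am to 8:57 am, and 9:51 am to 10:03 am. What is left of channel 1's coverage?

3:02 am-5:15 am, 6:40 am-7:17 am, 10:11 am-12:49 pm, 2:52 pm-4:52 pm

First set merges to 3:02 am-6:29 am, 6:40 am-8:23 am, 9:00 am-12:49 pm, 2:52 pm-4:52 pm.
Second set merges to 5:15 am-6:34 am, 7:17 am-10:11 am.
3:02 am-6:29 am with B removed leaves 3:02 am-5:15 am.
6:40 am-8:23 am with B removed leaves 6:40 am-7:17 am.
9:00 am-12:49 pm with B removed leaves 10:11 am-12:49 pm.
2:52 pm-4:52 pm is untouched.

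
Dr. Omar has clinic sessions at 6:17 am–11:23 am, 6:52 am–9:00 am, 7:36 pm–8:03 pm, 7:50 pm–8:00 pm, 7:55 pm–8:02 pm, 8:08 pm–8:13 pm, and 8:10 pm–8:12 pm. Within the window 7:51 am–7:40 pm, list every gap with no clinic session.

11:23 am–7:36 pm

After merging, the occupied span is 6:17 am–11:23 am, 7:36 pm–8:03 pm, 8:08 pm–8:13 pm.
Gaps within 7:51 am–7:40 pm: 11:23 am–7:36 pm.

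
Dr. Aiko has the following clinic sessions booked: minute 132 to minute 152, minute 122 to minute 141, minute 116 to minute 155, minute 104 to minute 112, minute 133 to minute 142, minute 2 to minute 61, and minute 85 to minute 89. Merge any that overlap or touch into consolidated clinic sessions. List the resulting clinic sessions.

minute 2 to minute 61, minute 85 to minute 89, minute 104 to minute 112, minute 116 to minute 155

Sort by start: minute 2 to minute 61, minute 85 to minute 89, minute 104 to minute 112, minute 116 to minute 155, minute 122 to minute 141, minute 132 to minute 152, minute 133 to minute 142.
minute 85 to minute 89 is disjoint → start new block.
minute 104 to minute 112 is disjoint → start new block.
minute 116 to minute 155 is disjoint → start new block.
minute 122 to minute 141 overlaps/touches minute 116 to minute 155 → extend to minute 116 to minute 155.
minute 132 to minute 152 overlaps/touches minute 116 to minute 155 → extend to minute 116 to minute 155.
minute 133 to minute 142 overlaps/touches minute 116 to minute 155 → extend to minute 116 to minute 155.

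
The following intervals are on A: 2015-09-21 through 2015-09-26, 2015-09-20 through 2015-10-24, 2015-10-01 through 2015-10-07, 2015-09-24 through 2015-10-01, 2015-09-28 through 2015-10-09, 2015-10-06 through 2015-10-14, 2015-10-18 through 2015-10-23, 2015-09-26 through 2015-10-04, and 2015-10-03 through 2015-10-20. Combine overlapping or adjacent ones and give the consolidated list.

2015-09-20 through 2015-10-24

Sort by start: 2015-09-20 through 2015-10-24, 2015-09-21 through 2015-09-26, 2015-09-24 through 2015-10-01, 2015-09-26 through 2015-10-04, 2015-09-28 through 2015-10-09, 2015-10-01 through 2015-10-07, 2015-10-03 through 2015-10-20, 2015-10-06 through 2015-10-14, 2015-10-18 through 2015-10-23.
2015-09-21 through 2015-09-26 overlaps/touches 2015-09-20 through 2015-10-24 → extend to 2015-09-20 through 2015-10-24.
2015-09-24 through 2015-10-01 overlaps/touches 2015-09-20 through 2015-10-24 → extend to 2015-09-20 through 2015-10-24.
2015-09-26 through 2015-10-04 overlaps/touches 2015-09-20 through 2015-10-24 → extend to 2015-09-20 through 2015-10-24.
2015-09-28 through 2015-10-09 overlaps/touches 2015-09-20 through 2015-10-24 → extend to 2015-09-20 through 2015-10-24.
2015-10-01 through 2015-10-07 overlaps/touches 2015-09-20 through 2015-10-24 → extend to 2015-09-20 through 2015-10-24.
2015-10-03 through 2015-10-20 overlaps/touches 2015-09-20 through 2015-10-24 → extend to 2015-09-20 through 2015-10-24.
2015-10-06 through 2015-10-14 overlaps/touches 2015-09-20 through 2015-10-24 → extend to 2015-09-20 through 2015-10-24.
2015-10-18 through 2015-10-23 overlaps/touches 2015-09-20 through 2015-10-24 → extend to 2015-09-20 through 2015-10-24.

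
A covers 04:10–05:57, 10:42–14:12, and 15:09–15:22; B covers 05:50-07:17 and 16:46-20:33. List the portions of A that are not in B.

04:10-05:57 minus B → 04:10-05:50.
10:42-14:12: no B overlap → unchanged.
15:09-15:22: no B overlap → unchanged.

04:10-05:50, 10:42-14:12, 15:09-15:22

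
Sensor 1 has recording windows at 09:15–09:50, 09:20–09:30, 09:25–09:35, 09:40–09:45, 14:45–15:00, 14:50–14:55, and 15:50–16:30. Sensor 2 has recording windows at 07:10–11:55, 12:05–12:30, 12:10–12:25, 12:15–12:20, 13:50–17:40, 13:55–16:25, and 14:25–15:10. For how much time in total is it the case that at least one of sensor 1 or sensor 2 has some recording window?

A, merged: 09:15–09:50, 14:45–15:00, 15:50–16:30.
B, merged: 07:10–11:55, 12:05–12:30, 13:50–17:40.
A ∪ B = 07:10–11:55, 12:05–12:30, 13:50–17:40.
Total: 4 h 45 min + 25 min + 3 h 50 min = 9 h.

9 h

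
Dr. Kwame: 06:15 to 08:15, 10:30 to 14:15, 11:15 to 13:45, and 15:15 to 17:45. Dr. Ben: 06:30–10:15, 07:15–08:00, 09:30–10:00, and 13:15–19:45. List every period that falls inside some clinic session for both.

06:30–08:15, 13:15–14:15, 15:15–17:45

A, merged: 06:15–08:15, 10:30–14:15, 15:15–17:45.
B, merged: 06:30–10:15, 13:15–19:45.
06:15–08:15 overlaps B on 06:30–08:15.
10:30–14:15 overlaps B on 13:15–14:15.
15:15–17:45 overlaps B on 15:15–17:45.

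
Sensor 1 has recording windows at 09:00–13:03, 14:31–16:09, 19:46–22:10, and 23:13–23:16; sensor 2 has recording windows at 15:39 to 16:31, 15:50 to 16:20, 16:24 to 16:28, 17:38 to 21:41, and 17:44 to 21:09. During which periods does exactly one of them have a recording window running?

B, merged: 15:39–16:31, 17:38–21:41.
A but not B: 09:00–13:03, 14:31–15:39, 21:41–22:10, 23:13–23:16.
B but not A: 16:09–16:31, 17:38–19:46.
Combining gives A △ B.

09:00–13:03, 14:31–15:39, 16:09–16:31, 17:38–19:46, 21:41–22:10, 23:13–23:16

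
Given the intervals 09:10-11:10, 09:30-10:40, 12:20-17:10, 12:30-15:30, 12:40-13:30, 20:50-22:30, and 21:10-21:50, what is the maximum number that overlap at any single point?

At 12:40, 3 of the intervals are simultaneously active.
No point has more.

3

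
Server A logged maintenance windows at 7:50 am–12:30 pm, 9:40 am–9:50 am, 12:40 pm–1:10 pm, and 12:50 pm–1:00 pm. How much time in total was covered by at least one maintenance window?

5 h 10 min

Merged: 7:50 am–12:30 pm, 12:40 pm–1:10 pm.
Lengths: 4 h 40 min + 30 min = 5 h 10 min.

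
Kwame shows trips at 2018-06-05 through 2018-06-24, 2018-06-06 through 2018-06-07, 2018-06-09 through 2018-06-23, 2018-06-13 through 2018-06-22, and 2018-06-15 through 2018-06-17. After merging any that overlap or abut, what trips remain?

2018-06-06 through 2018-06-07 overlaps/touches 2018-06-05 through 2018-06-24 → extend to 2018-06-05 through 2018-06-24.
2018-06-09 through 2018-06-23 overlaps/touches 2018-06-05 through 2018-06-24 → extend to 2018-06-05 through 2018-06-24.
2018-06-13 through 2018-06-22 overlaps/touches 2018-06-05 through 2018-06-24 → extend to 2018-06-05 through 2018-06-24.
2018-06-15 through 2018-06-17 overlaps/touches 2018-06-05 through 2018-06-24 → extend to 2018-06-05 through 2018-06-24.

2018-06-05 through 2018-06-24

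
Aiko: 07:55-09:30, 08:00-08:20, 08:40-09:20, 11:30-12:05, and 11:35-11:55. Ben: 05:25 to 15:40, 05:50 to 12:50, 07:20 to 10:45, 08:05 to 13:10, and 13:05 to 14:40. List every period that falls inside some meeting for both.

First set merges to 07:55–09:30, 11:30–12:05.
Second set merges to 05:25–15:40.
07:55–09:30 meets the second set on 07:55–09:30.
11:30–12:05 meets the second set on 11:30–12:05.

07:55–09:30, 11:30–12:05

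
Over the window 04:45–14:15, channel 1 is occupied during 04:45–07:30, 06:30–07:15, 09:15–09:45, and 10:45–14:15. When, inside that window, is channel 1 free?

The merged coverage is 04:45-07:30, 09:15-09:45, 10:45-14:15.
Complement within 04:45-14:15: 07:30-09:15, 09:45-10:45.

07:30-09:15, 09:45-10:45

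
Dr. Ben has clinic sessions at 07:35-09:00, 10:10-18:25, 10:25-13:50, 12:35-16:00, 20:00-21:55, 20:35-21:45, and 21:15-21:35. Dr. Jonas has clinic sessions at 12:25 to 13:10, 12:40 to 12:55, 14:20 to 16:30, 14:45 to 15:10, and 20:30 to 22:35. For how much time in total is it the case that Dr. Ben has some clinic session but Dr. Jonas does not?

7 h 15 min

Merge the first list: 07:35–09:00, 10:10–18:25, 20:00–21:55.
Merge the second list: 12:25–13:10, 14:20–16:30, 20:30–22:35.
A \ B = 07:35–09:00, 10:10–12:25, 13:10–14:20, 16:30–18:25, 20:00–20:30.
Total: 1 h 25 min + 2 h 15 min + 1 h 10 min + 1 h 55 min + 30 min = 7 h 15 min.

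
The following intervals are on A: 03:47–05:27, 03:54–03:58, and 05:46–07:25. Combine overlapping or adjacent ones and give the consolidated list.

03:54–03:58 overlaps/touches 03:47–05:27 → extend to 03:47–05:27.
05:46–07:25 is disjoint → start new block.

03:47–05:27, 05:46–07:25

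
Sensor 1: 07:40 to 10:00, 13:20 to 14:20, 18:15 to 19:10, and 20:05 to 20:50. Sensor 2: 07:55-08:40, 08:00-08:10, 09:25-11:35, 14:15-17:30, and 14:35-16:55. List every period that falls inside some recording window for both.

B, merged: 07:55-08:40, 09:25-11:35, 14:15-17:30.
07:40-10:00 ∩ B → 07:55-08:40, 09:25-10:00.
13:20-14:20 ∩ B → 14:15-14:20.
18:15-19:10 meets no B interval.
20:05-20:50 meets no B interval.

07:55-08:40, 09:25-10:00, 14:15-14:20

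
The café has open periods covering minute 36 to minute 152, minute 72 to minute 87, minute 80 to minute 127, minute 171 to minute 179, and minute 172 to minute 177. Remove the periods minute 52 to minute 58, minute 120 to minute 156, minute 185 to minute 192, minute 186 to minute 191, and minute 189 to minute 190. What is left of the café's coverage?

First set merges to minute 36 to minute 152, minute 171 to minute 179.
Second set merges to minute 52 to minute 58, minute 120 to minute 156, minute 185 to minute 192.
minute 36 to minute 152 \ B = minute 36 to minute 52, minute 58 to minute 120.
minute 171 to minute 179: nothing removed.

minute 36 to minute 52, minute 58 to minute 120, minute 171 to minute 179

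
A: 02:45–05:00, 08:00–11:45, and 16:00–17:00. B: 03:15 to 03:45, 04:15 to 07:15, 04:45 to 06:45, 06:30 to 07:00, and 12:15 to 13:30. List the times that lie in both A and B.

03:15–03:45, 04:15–05:00

Merge the second list: 03:15–03:45, 04:15–07:15, 12:15–13:30.
02:45–05:00 meets the second set on 03:15–03:45, 04:15–05:00.
08:00–11:45: no overlap with the second set.
16:00–17:00: no overlap with the second set.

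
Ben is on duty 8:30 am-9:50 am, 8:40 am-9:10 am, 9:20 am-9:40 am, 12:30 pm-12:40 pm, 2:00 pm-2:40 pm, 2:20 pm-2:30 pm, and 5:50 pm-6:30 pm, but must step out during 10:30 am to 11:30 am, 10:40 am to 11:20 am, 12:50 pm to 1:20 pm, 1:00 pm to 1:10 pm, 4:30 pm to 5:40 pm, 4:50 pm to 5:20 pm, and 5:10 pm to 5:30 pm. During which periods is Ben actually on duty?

Merge the first list: 8:30 am-9:50 am, 12:30 pm-12:40 pm, 2:00 pm-2:40 pm, 5:50 pm-6:30 pm.
Merge the second list: 10:30 am-11:30 am, 12:50 pm-1:20 pm, 4:30 pm-5:40 pm.
8:30 am-9:50 am: nothing removed.
12:30 pm-12:40 pm: nothing removed.
2:00 pm-2:40 pm: nothing removed.
5:50 pm-6:30 pm: nothing removed.

8:30 am-9:50 am, 12:30 pm-12:40 pm, 2:00 pm-2:40 pm, 5:50 pm-6:30 pm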